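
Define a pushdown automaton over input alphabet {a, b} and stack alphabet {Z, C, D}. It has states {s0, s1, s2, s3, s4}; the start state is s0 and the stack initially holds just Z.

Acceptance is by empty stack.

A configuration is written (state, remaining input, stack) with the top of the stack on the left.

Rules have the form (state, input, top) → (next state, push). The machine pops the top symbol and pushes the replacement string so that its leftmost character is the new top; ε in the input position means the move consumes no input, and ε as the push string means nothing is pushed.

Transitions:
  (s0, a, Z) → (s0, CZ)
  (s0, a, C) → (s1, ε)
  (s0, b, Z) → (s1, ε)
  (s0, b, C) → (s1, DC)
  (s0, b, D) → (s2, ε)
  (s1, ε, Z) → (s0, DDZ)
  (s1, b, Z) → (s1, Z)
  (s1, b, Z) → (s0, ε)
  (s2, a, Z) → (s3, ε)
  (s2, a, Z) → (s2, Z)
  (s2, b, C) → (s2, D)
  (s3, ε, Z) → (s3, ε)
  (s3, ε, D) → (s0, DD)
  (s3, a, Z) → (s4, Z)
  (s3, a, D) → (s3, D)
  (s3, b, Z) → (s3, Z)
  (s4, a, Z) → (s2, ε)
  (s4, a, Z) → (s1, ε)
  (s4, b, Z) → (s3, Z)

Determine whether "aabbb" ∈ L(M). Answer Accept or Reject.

Accept

One accepting computation: (s0, aabbb, Z) ⊢ (s0, abbb, CZ) ⊢ (s1, bbb, Z) ⊢ (s1, bb, Z) ⊢ (s1, b, Z) ⊢ (s0, ε, ε)
All input consumed and the stack is empty.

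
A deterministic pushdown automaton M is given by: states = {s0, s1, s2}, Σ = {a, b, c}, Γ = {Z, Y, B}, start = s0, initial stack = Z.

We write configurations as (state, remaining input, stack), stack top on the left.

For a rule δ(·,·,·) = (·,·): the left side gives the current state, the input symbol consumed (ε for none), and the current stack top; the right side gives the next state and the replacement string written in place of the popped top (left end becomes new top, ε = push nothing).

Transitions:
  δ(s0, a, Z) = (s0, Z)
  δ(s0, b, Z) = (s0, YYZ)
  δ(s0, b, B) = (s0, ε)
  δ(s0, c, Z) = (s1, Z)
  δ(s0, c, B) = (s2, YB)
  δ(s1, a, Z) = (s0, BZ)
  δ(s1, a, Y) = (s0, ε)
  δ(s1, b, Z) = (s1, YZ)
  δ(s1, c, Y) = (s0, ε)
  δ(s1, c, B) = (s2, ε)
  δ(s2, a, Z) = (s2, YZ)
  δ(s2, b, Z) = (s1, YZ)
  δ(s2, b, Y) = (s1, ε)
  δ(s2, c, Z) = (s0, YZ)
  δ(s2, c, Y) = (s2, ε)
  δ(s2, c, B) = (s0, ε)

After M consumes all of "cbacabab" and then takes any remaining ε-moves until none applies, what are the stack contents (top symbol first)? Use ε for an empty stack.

(s0, cbacabab, Z)
  read c, top Z: go to s1, push Z → (s1, bacabab, Z)
  read b, top Z: go to s1, push YZ → (s1, acabab, YZ)
  read a, top Y: go to s0, push ε → (s0, cabab, Z)
  read c, top Z: go to s1, push Z → (s1, abab, Z)
  read a, top Z: go to s0, push BZ → (s0, bab, BZ)
  read b, top B: go to s0, push ε → (s0, ab, Z)
  read a, top Z: go to s0, push Z → (s0, b, Z)
  read b, top Z: go to s0, push YYZ → (s0, ε, YYZ)
All input consumed in state s0 with stack YYZ.

YYZ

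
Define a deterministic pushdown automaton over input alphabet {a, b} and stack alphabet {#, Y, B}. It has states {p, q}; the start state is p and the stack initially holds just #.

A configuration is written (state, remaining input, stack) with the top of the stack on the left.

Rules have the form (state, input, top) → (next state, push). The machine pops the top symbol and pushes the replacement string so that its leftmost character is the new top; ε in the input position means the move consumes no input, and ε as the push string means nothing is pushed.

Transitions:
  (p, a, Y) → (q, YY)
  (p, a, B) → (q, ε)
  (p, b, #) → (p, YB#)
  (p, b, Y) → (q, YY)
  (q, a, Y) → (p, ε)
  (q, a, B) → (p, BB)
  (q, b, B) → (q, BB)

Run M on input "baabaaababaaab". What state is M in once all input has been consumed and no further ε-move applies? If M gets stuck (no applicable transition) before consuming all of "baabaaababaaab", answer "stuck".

(p, baabaaababaaab, #)
  read b, top #: go to p, push YB# → (p, aabaaababaaab, YB#)
  read a, top Y: go to q, push YY → (q, abaaababaaab, YYB#)
  read a, top Y: go to p, push ε → (p, baaababaaab, YB#)
  read b, top Y: go to q, push YY → (q, aaababaaab, YYB#)
  read a, top Y: go to p, push ε → (p, aababaaab, YB#)
  read a, top Y: go to q, push YY → (q, ababaaab, YYB#)
  read a, top Y: go to p, push ε → (p, babaaab, YB#)
  read b, top Y: go to q, push YY → (q, abaaab, YYB#)
  read a, top Y: go to p, push ε → (p, baaab, YB#)
  read b, top Y: go to q, push YY → (q, aaab, YYB#)
  read a, top Y: go to p, push ε → (p, aab, YB#)
  read a, top Y: go to q, push YY → (q, ab, YYB#)
  read a, top Y: go to p, push ε → (p, b, YB#)
  read b, top Y: go to q, push YY → (q, ε, YYB#)
All input consumed; M is in state q.

q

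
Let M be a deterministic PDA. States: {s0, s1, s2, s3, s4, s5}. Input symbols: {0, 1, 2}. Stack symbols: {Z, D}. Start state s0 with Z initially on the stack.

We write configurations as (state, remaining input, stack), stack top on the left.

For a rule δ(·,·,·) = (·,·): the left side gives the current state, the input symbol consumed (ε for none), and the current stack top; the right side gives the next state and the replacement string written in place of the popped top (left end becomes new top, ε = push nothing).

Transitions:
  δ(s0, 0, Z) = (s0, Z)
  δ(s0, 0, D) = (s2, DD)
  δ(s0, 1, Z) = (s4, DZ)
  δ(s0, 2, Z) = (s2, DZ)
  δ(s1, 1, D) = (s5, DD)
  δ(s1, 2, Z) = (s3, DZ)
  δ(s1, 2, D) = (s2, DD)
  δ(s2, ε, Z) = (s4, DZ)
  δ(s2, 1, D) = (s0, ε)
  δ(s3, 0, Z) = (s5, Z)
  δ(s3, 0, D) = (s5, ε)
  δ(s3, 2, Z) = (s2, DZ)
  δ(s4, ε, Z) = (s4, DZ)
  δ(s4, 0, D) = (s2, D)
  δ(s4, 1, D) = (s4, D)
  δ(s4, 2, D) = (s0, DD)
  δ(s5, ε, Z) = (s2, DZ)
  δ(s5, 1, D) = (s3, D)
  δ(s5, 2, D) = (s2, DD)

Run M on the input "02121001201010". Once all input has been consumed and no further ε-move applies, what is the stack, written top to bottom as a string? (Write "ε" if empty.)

DDDZ

(s0, 02121001201010, Z)
  read 0, top Z: go to s0, push Z → (s0, 2121001201010, Z)
  read 2, top Z: go to s2, push DZ → (s2, 121001201010, DZ)
  read 1, top D: go to s0, push ε → (s0, 21001201010, Z)
  read 2, top Z: go to s2, push DZ → (s2, 1001201010, DZ)
  read 1, top D: go to s0, push ε → (s0, 001201010, Z)
  read 0, top Z: go to s0, push Z → (s0, 01201010, Z)
  read 0, top Z: go to s0, push Z → (s0, 1201010, Z)
  read 1, top Z: go to s4, push DZ → (s4, 201010, DZ)
  read 2, top D: go to s0, push DD → (s0, 01010, DDZ)
  read 0, top D: go to s2, push DD → (s2, 1010, DDDZ)
  read 1, top D: go to s0, push ε → (s0, 010, DDZ)
  read 0, top D: go to s2, push DD → (s2, 10, DDDZ)
  read 1, top D: go to s0, push ε → (s0, 0, DDZ)
  read 0, top D: go to s2, push DD → (s2, ε, DDDZ)
All input consumed in state s2 with stack DDDZ.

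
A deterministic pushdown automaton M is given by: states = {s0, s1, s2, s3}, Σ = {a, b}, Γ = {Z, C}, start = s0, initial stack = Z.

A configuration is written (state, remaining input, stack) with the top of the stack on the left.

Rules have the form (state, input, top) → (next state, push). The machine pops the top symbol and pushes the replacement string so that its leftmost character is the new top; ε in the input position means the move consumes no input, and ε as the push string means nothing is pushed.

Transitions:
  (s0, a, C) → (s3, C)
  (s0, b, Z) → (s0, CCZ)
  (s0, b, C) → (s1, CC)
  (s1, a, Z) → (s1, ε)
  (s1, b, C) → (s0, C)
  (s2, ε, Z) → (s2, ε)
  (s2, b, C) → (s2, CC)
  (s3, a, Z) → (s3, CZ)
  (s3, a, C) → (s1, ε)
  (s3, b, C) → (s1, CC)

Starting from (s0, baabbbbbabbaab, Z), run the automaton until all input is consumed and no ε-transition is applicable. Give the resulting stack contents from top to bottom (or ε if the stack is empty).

CCCZ

(s0, baabbbbbabbaab, Z) ⊢ (s0, aabbbbbabbaab, CCZ) ⊢ (s3, abbbbbabbaab, CCZ) ⊢ (s1, bbbbbabbaab, CZ) ⊢ (s0, bbbbabbaab, CZ) ⊢ (s1, bbbabbaab, CCZ) ⊢ (s0, bbabbaab, CCZ) ⊢ (s1, babbaab, CCCZ) ⊢ (s0, abbaab, CCCZ) ⊢ (s3, bbaab, CCCZ) ⊢ (s1, baab, CCCCZ) ⊢ (s0, aab, CCCCZ) ⊢ (s3, ab, CCCCZ) ⊢ (s1, b, CCCZ) ⊢ (s0, ε, CCCZ)
All input consumed in state s0 with stack CCCZ.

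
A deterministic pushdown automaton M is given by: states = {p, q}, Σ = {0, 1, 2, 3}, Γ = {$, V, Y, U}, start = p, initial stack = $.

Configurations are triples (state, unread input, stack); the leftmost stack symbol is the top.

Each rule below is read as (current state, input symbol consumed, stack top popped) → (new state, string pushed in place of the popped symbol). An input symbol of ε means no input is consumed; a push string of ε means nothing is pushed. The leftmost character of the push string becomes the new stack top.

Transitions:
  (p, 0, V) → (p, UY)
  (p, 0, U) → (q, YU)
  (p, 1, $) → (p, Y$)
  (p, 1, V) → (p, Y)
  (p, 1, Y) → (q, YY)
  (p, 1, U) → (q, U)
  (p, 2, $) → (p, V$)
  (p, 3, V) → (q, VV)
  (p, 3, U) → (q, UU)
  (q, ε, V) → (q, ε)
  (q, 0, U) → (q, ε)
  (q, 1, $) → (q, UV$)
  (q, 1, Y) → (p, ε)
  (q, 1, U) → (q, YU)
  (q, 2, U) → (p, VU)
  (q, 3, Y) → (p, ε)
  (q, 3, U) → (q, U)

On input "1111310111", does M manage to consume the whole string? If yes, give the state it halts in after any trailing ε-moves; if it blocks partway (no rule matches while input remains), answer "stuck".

(p, 1111310111, $)
  read 1, top $: go to p, push Y$ → (p, 111310111, Y$)
  read 1, top Y: go to q, push YY → (q, 11310111, YY$)
  read 1, top Y: go to p, push ε → (p, 1310111, Y$)
  read 1, top Y: go to q, push YY → (q, 310111, YY$)
  read 3, top Y: go to p, push ε → (p, 10111, Y$)
  read 1, top Y: go to q, push YY → (q, 0111, YY$)
No transition for (q, 0, top Y); M blocks with input 0111 remaining.

stuck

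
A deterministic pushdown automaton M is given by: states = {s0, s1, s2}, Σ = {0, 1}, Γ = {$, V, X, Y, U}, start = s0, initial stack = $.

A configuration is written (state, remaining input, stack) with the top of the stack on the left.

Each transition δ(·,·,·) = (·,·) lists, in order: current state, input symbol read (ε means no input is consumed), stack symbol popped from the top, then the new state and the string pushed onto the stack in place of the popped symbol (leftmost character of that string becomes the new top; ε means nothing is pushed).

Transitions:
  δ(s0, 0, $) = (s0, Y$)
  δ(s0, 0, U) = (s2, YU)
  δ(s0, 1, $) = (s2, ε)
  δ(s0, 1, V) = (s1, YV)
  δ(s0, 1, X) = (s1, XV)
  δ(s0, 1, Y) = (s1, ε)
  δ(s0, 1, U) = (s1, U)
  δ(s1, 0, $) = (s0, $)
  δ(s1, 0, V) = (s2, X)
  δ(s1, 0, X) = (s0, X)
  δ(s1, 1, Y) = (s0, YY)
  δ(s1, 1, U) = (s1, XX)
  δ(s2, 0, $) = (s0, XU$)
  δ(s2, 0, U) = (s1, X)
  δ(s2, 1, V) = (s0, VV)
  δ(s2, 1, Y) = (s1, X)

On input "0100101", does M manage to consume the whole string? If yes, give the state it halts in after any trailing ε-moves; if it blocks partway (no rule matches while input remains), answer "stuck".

(s0, 0100101, $) ⊢ (s0, 100101, Y$) ⊢ (s1, 00101, $) ⊢ (s0, 0101, $) ⊢ (s0, 101, Y$) ⊢ (s1, 01, $) ⊢ (s0, 1, $) ⊢ (s2, ε, ε)
All input consumed; M is in state s2.

s2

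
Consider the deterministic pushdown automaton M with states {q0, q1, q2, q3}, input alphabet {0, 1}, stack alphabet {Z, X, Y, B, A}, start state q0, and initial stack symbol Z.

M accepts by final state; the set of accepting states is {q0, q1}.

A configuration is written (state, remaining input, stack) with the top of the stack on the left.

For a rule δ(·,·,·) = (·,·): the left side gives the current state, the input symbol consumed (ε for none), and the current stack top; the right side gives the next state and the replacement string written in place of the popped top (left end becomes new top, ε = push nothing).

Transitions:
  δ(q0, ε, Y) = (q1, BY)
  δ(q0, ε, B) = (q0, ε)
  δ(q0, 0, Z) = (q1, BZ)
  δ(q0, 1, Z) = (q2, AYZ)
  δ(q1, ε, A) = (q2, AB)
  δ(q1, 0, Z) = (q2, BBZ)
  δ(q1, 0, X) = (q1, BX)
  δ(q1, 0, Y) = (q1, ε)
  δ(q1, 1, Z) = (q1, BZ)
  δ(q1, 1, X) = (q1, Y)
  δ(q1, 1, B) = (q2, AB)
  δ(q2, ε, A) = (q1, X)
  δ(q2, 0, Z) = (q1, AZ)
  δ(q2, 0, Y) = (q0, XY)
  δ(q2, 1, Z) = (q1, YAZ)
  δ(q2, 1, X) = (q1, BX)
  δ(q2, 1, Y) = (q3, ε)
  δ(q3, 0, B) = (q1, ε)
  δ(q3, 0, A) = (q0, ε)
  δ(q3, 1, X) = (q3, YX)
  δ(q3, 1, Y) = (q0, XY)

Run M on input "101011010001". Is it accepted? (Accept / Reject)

Reject

(q0, 101011010001, Z)
  read 1, top Z: go to q2, push AYZ → (q2, 01011010001, AYZ)
  ε-move, top A: go to q1, push X → (q1, 01011010001, XYZ)
  read 0, top X: go to q1, push BX → (q1, 1011010001, BXYZ)
  read 1, top B: go to q2, push AB → (q2, 011010001, ABXYZ)
  ε-move, top A: go to q1, push X → (q1, 011010001, XBXYZ)
  read 0, top X: go to q1, push BX → (q1, 11010001, BXBXYZ)
  read 1, top B: go to q2, push AB → (q2, 1010001, ABXBXYZ)
  ε-move, top A: go to q1, push X → (q1, 1010001, XBXBXYZ)
  read 1, top X: go to q1, push Y → (q1, 010001, YBXBXYZ)
  read 0, top Y: go to q1, push ε → (q1, 10001, BXBXYZ)
  read 1, top B: go to q2, push AB → (q2, 0001, ABXBXYZ)
  ε-move, top A: go to q1, push X → (q1, 0001, XBXBXYZ)
  read 0, top X: go to q1, push BX → (q1, 001, BXBXBXYZ)
No transition applies at (q1, 001, BXBXBXYZ); input not fully consumed.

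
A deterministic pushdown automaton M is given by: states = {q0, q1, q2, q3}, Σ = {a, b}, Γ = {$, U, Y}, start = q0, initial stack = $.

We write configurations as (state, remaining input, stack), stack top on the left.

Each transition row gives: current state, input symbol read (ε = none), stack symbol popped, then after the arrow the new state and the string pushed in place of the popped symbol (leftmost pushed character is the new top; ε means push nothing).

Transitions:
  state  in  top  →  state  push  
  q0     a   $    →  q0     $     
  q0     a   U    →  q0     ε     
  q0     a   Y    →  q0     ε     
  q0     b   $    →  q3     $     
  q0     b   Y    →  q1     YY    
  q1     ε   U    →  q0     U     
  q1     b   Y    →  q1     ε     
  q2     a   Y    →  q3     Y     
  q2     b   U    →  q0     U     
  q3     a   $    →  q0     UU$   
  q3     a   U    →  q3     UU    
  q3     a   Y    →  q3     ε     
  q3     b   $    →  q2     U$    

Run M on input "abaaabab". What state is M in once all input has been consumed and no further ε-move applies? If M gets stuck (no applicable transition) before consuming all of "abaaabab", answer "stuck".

stuck

(q0, abaaabab, $) ⊢ (q0, baaabab, $) ⊢ (q3, aaabab, $) ⊢ (q0, aabab, UU$) ⊢ (q0, abab, U$) ⊢ (q0, bab, $) ⊢ (q3, ab, $) ⊢ (q0, b, UU$)
No transition for (q0, b, top U); M blocks with input b remaining.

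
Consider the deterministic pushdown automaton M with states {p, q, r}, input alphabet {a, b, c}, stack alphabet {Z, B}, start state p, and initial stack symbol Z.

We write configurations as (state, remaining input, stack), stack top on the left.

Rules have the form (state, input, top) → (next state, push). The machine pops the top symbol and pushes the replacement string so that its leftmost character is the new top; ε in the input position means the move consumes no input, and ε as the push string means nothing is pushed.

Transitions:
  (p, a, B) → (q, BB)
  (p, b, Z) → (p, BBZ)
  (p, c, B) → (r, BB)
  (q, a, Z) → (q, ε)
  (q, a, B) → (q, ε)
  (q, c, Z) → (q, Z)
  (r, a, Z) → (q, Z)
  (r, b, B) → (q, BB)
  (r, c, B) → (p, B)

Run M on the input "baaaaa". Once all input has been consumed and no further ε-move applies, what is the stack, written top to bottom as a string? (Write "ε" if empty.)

(p, baaaaa, Z) ⊢ (p, aaaaa, BBZ) ⊢ (q, aaaa, BBBZ) ⊢ (q, aaa, BBZ) ⊢ (q, aa, BZ) ⊢ (q, a, Z) ⊢ (q, ε, ε)
All input consumed in state q with stack ε.

ε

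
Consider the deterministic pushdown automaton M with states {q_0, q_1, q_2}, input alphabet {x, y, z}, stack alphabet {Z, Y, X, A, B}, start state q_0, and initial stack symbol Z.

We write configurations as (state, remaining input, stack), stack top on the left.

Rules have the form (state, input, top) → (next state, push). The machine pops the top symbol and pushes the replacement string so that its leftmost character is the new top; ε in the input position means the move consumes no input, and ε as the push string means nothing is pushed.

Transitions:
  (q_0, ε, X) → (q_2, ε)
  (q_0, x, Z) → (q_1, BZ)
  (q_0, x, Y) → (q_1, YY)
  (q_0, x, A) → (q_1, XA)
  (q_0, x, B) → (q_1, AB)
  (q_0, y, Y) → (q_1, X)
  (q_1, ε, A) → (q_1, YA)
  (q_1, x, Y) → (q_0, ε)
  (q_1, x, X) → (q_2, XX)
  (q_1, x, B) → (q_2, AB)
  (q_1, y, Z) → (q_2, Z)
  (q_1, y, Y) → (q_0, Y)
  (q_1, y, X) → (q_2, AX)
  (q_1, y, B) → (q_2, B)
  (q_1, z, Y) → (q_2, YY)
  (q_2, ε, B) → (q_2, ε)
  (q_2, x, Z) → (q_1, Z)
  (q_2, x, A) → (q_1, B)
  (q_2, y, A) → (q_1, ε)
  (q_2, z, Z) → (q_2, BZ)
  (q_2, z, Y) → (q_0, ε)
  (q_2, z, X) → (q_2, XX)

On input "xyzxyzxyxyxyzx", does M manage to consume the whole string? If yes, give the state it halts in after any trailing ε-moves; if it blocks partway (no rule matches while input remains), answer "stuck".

q_1

(q_0, xyzxyzxyxyxyzx, Z) ⊢ (q_1, yzxyzxyxyxyzx, BZ) ⊢ (q_2, zxyzxyxyxyzx, BZ) ⊢ (q_2, zxyzxyxyxyzx, Z) ⊢ (q_2, xyzxyxyxyzx, BZ) ⊢ (q_2, xyzxyxyxyzx, Z) ⊢ (q_1, yzxyxyxyzx, Z) ⊢ (q_2, zxyxyxyzx, Z) ⊢ (q_2, xyxyxyzx, BZ) ⊢ (q_2, xyxyxyzx, Z) ⊢ (q_1, yxyxyzx, Z) ⊢ (q_2, xyxyzx, Z) ⊢ (q_1, yxyzx, Z) ⊢ (q_2, xyzx, Z) ⊢ (q_1, yzx, Z) ⊢ (q_2, zx, Z) ⊢ (q_2, x, BZ) ⊢ (q_2, x, Z) ⊢ (q_1, ε, Z)
All input consumed; M is in state q_1.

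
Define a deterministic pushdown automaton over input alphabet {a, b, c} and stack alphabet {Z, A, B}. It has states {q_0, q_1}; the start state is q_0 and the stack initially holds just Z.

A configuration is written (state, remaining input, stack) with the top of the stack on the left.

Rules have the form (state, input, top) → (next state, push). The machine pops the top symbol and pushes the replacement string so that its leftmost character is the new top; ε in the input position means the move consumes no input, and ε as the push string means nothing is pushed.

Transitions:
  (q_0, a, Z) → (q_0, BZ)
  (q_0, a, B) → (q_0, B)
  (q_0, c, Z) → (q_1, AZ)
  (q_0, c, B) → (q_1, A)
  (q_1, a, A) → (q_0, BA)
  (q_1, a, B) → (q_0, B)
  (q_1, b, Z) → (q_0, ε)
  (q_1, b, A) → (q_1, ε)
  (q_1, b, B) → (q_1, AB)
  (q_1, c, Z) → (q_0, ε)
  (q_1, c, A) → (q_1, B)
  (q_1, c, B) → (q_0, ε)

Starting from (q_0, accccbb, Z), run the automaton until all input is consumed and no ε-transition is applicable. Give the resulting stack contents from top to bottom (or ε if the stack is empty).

ε

(q_0, accccbb, Z)
  read a, top Z: go to q_0, push BZ → (q_0, ccccbb, BZ)
  read c, top B: go to q_1, push A → (q_1, cccbb, AZ)
  read c, top A: go to q_1, push B → (q_1, ccbb, BZ)
  read c, top B: go to q_0, push ε → (q_0, cbb, Z)
  read c, top Z: go to q_1, push AZ → (q_1, bb, AZ)
  read b, top A: go to q_1, push ε → (q_1, b, Z)
  read b, top Z: go to q_0, push ε → (q_0, ε, ε)
All input consumed in state q_0 with stack ε.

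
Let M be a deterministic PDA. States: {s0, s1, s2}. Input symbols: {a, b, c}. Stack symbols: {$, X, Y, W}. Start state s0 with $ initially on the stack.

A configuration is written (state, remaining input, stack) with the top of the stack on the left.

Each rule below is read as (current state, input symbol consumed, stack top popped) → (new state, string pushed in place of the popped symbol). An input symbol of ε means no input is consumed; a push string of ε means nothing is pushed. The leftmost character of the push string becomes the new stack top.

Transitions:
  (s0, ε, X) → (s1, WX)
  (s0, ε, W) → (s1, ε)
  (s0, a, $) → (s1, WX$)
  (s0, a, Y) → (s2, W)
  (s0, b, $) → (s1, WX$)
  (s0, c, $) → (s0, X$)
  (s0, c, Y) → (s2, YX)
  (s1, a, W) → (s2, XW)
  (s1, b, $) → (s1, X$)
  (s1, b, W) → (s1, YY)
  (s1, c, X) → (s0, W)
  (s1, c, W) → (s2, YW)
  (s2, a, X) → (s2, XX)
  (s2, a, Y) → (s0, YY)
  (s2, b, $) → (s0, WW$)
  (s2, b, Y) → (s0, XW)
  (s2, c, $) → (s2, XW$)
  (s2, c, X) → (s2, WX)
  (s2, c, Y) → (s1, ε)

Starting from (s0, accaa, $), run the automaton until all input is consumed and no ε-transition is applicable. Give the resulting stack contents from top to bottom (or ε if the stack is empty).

XXWX$

(s0, accaa, $)
  read a, top $: go to s1, push WX$ → (s1, ccaa, WX$)
  read c, top W: go to s2, push YW → (s2, caa, YWX$)
  read c, top Y: go to s1, push ε → (s1, aa, WX$)
  read a, top W: go to s2, push XW → (s2, a, XWX$)
  read a, top X: go to s2, push XX → (s2, ε, XXWX$)
All input consumed in state s2 with stack XXWX$.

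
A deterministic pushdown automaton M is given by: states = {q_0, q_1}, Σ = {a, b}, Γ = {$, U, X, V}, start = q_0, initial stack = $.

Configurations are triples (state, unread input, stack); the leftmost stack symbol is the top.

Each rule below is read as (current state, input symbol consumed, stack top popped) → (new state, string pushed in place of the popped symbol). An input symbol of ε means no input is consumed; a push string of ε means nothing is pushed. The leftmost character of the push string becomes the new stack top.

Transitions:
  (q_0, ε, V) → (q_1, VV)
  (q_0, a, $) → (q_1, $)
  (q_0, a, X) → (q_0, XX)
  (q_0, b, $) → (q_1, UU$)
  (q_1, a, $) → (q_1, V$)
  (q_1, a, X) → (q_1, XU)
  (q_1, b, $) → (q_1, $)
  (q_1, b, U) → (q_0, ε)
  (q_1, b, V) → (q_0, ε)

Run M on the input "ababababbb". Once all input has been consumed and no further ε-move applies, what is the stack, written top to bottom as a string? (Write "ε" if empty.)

U$

(q_0, ababababbb, $)
  read a, top $: go to q_1, push $ → (q_1, babababbb, $)
  read b, top $: go to q_1, push $ → (q_1, abababbb, $)
  read a, top $: go to q_1, push V$ → (q_1, bababbb, V$)
  read b, top V: go to q_0, push ε → (q_0, ababbb, $)
  read a, top $: go to q_1, push $ → (q_1, babbb, $)
  read b, top $: go to q_1, push $ → (q_1, abbb, $)
  read a, top $: go to q_1, push V$ → (q_1, bbb, V$)
  read b, top V: go to q_0, push ε → (q_0, bb, $)
  read b, top $: go to q_1, push UU$ → (q_1, b, UU$)
  read b, top U: go to q_0, push ε → (q_0, ε, U$)
All input consumed in state q_0 with stack U$.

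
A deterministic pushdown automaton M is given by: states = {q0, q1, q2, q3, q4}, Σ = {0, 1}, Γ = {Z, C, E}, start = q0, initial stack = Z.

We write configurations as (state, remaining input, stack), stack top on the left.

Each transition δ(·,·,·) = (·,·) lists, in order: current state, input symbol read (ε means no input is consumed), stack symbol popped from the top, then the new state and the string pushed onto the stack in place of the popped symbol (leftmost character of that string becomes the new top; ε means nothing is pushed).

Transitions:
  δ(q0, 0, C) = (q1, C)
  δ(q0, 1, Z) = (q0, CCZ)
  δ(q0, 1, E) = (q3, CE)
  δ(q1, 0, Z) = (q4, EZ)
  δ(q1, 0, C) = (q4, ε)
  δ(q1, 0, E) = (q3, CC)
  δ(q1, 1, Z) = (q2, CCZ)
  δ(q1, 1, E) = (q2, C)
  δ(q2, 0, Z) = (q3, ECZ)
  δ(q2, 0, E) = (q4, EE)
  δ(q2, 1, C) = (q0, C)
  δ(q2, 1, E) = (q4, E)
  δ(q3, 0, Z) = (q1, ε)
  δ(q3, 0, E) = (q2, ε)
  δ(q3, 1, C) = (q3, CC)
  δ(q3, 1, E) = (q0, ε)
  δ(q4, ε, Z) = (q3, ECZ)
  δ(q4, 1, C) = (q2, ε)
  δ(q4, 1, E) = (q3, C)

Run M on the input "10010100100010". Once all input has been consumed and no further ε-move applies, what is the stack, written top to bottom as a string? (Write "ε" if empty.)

CZ

(q0, 10010100100010, Z) ⊢ (q0, 0010100100010, CCZ) ⊢ (q1, 010100100010, CCZ) ⊢ (q4, 10100100010, CZ) ⊢ (q2, 0100100010, Z) ⊢ (q3, 100100010, ECZ) ⊢ (q0, 00100010, CZ) ⊢ (q1, 0100010, CZ) ⊢ (q4, 100010, Z) ⊢ (q3, 100010, ECZ) ⊢ (q0, 00010, CZ) ⊢ (q1, 0010, CZ) ⊢ (q4, 010, Z) ⊢ (q3, 010, ECZ) ⊢ (q2, 10, CZ) ⊢ (q0, 0, CZ) ⊢ (q1, ε, CZ)
All input consumed in state q1 with stack CZ.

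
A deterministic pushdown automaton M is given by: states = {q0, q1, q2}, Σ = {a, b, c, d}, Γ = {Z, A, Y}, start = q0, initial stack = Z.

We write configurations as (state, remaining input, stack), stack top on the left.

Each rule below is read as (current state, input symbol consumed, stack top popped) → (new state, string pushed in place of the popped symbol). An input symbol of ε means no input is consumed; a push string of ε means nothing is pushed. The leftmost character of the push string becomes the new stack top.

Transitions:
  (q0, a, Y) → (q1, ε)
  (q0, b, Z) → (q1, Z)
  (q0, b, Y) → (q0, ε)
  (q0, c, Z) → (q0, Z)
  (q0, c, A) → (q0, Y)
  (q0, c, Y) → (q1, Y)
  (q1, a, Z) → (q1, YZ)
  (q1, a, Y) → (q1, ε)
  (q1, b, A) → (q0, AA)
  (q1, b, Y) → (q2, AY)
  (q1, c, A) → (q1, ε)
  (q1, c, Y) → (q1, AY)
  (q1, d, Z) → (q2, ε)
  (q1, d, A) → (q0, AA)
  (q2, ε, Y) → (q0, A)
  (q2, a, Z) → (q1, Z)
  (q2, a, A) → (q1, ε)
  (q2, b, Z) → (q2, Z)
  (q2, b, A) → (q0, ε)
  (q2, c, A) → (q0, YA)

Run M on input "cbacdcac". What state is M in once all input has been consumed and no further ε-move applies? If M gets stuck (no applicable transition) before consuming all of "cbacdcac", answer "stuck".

q1

(q0, cbacdcac, Z)
  read c, top Z: go to q0, push Z → (q0, bacdcac, Z)
  read b, top Z: go to q1, push Z → (q1, acdcac, Z)
  read a, top Z: go to q1, push YZ → (q1, cdcac, YZ)
  read c, top Y: go to q1, push AY → (q1, dcac, AYZ)
  read d, top A: go to q0, push AA → (q0, cac, AAYZ)
  read c, top A: go to q0, push Y → (q0, ac, YAYZ)
  read a, top Y: go to q1, push ε → (q1, c, AYZ)
  read c, top A: go to q1, push ε → (q1, ε, YZ)
All input consumed; M is in state q1.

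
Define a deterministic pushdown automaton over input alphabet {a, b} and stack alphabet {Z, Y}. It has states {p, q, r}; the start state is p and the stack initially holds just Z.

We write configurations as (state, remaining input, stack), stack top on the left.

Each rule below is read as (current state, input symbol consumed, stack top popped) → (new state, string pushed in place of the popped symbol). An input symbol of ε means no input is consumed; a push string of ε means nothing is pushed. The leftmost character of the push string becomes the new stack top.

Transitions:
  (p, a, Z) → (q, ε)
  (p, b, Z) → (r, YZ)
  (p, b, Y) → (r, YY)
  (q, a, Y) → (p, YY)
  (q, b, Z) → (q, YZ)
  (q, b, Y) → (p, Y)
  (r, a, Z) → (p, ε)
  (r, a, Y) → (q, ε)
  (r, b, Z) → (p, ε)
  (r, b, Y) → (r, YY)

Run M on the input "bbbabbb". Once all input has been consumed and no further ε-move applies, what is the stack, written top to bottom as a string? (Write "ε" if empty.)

YYYYZ

(p, bbbabbb, Z) ⊢ (r, bbabbb, YZ) ⊢ (r, babbb, YYZ) ⊢ (r, abbb, YYYZ) ⊢ (q, bbb, YYZ) ⊢ (p, bb, YYZ) ⊢ (r, b, YYYZ) ⊢ (r, ε, YYYYZ)
All input consumed in state r with stack YYYYZ.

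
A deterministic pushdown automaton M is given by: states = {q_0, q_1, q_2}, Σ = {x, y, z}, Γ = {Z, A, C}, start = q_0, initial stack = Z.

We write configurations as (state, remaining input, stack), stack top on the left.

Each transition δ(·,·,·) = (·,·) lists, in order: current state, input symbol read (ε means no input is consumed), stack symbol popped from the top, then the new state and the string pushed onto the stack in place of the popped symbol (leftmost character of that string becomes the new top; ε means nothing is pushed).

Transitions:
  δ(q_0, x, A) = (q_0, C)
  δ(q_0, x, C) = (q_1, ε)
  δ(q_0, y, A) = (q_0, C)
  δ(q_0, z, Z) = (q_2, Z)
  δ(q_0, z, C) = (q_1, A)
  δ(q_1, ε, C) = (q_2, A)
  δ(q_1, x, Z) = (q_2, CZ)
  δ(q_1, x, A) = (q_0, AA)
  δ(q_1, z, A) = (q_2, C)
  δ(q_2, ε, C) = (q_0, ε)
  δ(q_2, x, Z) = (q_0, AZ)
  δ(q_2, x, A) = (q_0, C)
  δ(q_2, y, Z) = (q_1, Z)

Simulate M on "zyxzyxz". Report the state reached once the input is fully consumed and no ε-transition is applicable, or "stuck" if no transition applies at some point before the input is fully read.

q_2

(q_0, zyxzyxz, Z) ⊢ (q_2, yxzyxz, Z) ⊢ (q_1, xzyxz, Z) ⊢ (q_2, zyxz, CZ) ⊢ (q_0, zyxz, Z) ⊢ (q_2, yxz, Z) ⊢ (q_1, xz, Z) ⊢ (q_2, z, CZ) ⊢ (q_0, z, Z) ⊢ (q_2, ε, Z)
All input consumed; M is in state q_2.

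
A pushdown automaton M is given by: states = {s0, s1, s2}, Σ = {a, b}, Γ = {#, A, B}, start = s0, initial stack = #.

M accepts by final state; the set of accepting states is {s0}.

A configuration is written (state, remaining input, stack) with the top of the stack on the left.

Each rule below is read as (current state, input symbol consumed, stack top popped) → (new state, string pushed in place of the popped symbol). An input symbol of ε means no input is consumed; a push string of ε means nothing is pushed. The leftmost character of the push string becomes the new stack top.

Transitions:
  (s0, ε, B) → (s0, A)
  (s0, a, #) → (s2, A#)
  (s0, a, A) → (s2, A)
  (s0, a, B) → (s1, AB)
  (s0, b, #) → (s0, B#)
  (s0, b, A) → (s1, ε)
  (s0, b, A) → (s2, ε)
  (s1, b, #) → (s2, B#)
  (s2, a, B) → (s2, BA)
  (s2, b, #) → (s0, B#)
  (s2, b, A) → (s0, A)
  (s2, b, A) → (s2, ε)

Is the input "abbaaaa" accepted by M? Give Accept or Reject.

Reject

No computation consumes all input and reaches a final state.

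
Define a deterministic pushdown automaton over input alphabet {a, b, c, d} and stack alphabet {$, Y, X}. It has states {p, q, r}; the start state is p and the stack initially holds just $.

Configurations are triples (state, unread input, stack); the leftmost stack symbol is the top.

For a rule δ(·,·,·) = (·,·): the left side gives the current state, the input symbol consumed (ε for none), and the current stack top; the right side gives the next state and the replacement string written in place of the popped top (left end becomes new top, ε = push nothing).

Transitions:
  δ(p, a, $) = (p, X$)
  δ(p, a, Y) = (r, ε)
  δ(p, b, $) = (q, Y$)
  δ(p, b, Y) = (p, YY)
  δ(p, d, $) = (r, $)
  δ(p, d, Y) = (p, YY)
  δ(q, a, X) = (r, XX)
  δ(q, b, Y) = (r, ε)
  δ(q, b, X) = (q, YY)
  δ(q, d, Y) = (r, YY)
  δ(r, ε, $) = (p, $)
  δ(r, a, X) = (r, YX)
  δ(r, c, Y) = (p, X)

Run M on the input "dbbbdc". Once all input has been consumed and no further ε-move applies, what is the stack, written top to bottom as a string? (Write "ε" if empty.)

XY$

(p, dbbbdc, $)
  read d, top $: go to r, push $ → (r, bbbdc, $)
  ε-move, top $: go to p, push $ → (p, bbbdc, $)
  read b, top $: go to q, push Y$ → (q, bbdc, Y$)
  read b, top Y: go to r, push ε → (r, bdc, $)
  ε-move, top $: go to p, push $ → (p, bdc, $)
  read b, top $: go to q, push Y$ → (q, dc, Y$)
  read d, top Y: go to r, push YY → (r, c, YY$)
  read c, top Y: go to p, push X → (p, ε, XY$)
All input consumed in state p with stack XY$.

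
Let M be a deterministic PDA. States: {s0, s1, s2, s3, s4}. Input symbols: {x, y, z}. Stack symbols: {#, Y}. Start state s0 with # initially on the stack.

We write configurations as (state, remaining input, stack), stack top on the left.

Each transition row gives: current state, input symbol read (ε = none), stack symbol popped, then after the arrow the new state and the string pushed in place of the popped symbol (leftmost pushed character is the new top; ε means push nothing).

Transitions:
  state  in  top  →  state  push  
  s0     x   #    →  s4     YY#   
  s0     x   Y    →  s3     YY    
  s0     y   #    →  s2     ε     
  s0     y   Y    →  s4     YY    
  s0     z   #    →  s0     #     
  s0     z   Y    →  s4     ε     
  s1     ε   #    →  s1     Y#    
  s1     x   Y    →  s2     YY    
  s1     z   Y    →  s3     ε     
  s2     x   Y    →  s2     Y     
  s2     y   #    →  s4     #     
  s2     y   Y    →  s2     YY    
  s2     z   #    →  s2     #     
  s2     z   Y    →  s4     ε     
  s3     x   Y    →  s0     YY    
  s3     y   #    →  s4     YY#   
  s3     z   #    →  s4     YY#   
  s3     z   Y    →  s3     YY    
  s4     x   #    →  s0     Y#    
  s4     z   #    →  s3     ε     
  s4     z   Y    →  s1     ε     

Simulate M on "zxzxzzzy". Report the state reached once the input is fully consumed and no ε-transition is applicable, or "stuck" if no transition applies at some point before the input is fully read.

(s0, zxzxzzzy, #)
  read z, top #: go to s0, push # → (s0, xzxzzzy, #)
  read x, top #: go to s4, push YY# → (s4, zxzzzy, YY#)
  read z, top Y: go to s1, push ε → (s1, xzzzy, Y#)
  read x, top Y: go to s2, push YY → (s2, zzzy, YY#)
  read z, top Y: go to s4, push ε → (s4, zzy, Y#)
  read z, top Y: go to s1, push ε → (s1, zy, #)
  ε-move, top #: go to s1, push Y# → (s1, zy, Y#)
  read z, top Y: go to s3, push ε → (s3, y, #)
  read y, top #: go to s4, push YY# → (s4, ε, YY#)
All input consumed; M is in state s4.

s4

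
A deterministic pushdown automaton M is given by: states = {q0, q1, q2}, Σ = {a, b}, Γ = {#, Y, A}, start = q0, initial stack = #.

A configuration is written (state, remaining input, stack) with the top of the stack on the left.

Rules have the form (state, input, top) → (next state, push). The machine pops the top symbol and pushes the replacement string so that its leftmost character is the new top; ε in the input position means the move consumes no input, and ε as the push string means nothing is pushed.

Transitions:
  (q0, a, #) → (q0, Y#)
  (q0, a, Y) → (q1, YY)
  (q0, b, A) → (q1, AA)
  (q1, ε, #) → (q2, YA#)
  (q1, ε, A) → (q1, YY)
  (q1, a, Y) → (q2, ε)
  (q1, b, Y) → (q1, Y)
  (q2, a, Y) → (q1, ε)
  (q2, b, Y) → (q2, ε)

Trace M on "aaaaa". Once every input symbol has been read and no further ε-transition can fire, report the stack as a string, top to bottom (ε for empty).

YY#

(q0, aaaaa, #)
  read a, top #: go to q0, push Y# → (q0, aaaa, Y#)
  read a, top Y: go to q1, push YY → (q1, aaa, YY#)
  read a, top Y: go to q2, push ε → (q2, aa, Y#)
  read a, top Y: go to q1, push ε → (q1, a, #)
  ε-move, top #: go to q2, push YA# → (q2, a, YA#)
  read a, top Y: go to q1, push ε → (q1, ε, A#)
  ε-move, top A: go to q1, push YY → (q1, ε, YY#)
All input consumed in state q1 with stack YY#.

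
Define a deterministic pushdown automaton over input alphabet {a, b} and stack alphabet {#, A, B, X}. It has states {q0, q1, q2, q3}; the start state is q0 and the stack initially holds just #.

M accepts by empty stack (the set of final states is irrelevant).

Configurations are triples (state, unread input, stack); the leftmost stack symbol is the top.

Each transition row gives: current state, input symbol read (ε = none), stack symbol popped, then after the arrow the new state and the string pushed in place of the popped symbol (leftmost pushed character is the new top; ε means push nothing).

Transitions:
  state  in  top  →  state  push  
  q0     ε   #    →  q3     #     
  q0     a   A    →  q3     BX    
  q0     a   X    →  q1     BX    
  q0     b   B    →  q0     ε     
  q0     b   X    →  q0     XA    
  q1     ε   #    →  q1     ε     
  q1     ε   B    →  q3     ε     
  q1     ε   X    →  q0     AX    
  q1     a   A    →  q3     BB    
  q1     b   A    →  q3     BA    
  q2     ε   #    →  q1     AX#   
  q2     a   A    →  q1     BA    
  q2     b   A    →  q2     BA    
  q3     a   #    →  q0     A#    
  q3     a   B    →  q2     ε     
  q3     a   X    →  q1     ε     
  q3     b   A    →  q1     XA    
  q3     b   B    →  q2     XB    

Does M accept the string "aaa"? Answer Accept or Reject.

(q0, aaa, #) ⊢ (q3, aaa, #) ⊢ (q0, aa, A#) ⊢ (q3, a, BX#) ⊢ (q2, ε, X#)
All input consumed; stack is X#, not empty, and no further ε-move applies.

Reject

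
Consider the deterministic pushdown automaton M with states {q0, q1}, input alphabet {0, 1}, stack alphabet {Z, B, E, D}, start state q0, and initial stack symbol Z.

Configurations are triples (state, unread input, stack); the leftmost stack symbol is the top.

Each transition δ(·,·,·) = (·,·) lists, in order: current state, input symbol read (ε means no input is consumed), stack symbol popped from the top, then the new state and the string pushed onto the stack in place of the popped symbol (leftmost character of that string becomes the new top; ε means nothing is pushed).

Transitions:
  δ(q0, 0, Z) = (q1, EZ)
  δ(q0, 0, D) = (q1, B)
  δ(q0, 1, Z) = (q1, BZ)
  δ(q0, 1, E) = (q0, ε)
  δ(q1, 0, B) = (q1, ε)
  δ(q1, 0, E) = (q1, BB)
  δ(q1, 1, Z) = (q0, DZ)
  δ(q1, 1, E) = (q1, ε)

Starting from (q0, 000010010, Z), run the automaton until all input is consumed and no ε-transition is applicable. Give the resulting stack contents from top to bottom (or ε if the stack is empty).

BZ

(q0, 000010010, Z)
  read 0, top Z: go to q1, push EZ → (q1, 00010010, EZ)
  read 0, top E: go to q1, push BB → (q1, 0010010, BBZ)
  read 0, top B: go to q1, push ε → (q1, 010010, BZ)
  read 0, top B: go to q1, push ε → (q1, 10010, Z)
  read 1, top Z: go to q0, push DZ → (q0, 0010, DZ)
  read 0, top D: go to q1, push B → (q1, 010, BZ)
  read 0, top B: go to q1, push ε → (q1, 10, Z)
  read 1, top Z: go to q0, push DZ → (q0, 0, DZ)
  read 0, top D: go to q1, push B → (q1, ε, BZ)
All input consumed in state q1 with stack BZ.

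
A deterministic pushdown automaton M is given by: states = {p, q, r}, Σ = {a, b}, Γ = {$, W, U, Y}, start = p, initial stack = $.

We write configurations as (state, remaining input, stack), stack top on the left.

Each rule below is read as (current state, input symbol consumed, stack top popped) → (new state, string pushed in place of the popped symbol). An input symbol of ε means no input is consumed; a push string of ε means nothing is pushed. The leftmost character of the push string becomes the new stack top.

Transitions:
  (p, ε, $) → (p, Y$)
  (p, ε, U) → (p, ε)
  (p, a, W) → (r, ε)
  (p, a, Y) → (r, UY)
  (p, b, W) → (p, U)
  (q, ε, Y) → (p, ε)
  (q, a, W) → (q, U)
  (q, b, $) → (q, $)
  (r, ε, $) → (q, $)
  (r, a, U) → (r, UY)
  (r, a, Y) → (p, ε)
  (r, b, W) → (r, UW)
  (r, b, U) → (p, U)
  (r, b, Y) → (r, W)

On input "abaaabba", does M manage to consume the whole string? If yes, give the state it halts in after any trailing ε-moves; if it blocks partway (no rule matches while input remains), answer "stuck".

(p, abaaabba, $)
  ε-move, top $: go to p, push Y$ → (p, abaaabba, Y$)
  read a, top Y: go to r, push UY → (r, baaabba, UY$)
  read b, top U: go to p, push U → (p, aaabba, UY$)
  ε-move, top U: go to p, push ε → (p, aaabba, Y$)
  read a, top Y: go to r, push UY → (r, aabba, UY$)
  read a, top U: go to r, push UY → (r, abba, UYY$)
  read a, top U: go to r, push UY → (r, bba, UYYY$)
  read b, top U: go to p, push U → (p, ba, UYYY$)
  ε-move, top U: go to p, push ε → (p, ba, YYY$)
No transition for (p, b, top Y); M blocks with input ba remaining.

stuck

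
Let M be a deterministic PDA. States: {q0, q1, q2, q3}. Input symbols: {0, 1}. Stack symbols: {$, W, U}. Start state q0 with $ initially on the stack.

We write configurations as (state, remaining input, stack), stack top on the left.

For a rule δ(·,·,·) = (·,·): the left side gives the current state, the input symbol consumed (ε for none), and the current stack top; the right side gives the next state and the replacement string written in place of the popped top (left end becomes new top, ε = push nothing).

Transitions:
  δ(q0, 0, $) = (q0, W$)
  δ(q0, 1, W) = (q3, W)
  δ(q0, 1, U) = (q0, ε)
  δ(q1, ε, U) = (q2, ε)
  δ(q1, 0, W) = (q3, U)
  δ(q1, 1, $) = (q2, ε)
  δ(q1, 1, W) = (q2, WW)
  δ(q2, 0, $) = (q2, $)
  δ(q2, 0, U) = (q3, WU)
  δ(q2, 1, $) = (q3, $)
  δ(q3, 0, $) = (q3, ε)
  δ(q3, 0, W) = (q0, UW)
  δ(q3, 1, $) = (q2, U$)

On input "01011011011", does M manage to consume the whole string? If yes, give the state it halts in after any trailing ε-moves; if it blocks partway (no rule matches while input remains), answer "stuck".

(q0, 01011011011, $)
  read 0, top $: go to q0, push W$ → (q0, 1011011011, W$)
  read 1, top W: go to q3, push W → (q3, 011011011, W$)
  read 0, top W: go to q0, push UW → (q0, 11011011, UW$)
  read 1, top U: go to q0, push ε → (q0, 1011011, W$)
  read 1, top W: go to q3, push W → (q3, 011011, W$)
  read 0, top W: go to q0, push UW → (q0, 11011, UW$)
  read 1, top U: go to q0, push ε → (q0, 1011, W$)
  read 1, top W: go to q3, push W → (q3, 011, W$)
  read 0, top W: go to q0, push UW → (q0, 11, UW$)
  read 1, top U: go to q0, push ε → (q0, 1, W$)
  read 1, top W: go to q3, push W → (q3, ε, W$)
All input consumed; M is in state q3.

q3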